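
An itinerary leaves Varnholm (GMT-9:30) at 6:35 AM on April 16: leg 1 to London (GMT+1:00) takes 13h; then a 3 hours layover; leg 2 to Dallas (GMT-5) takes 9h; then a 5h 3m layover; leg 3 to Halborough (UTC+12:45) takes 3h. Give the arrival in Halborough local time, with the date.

1:53 PM on April 18

Convert departure to UTC: 6:35 AM + 9:30 = 4:05 PM UTC on Apr 16.
Add 13 hours leg 1 → 5:05 AM UTC (Apr 17).
Add 3 hours layover in London → 8:05 AM UTC.
Add 9 hours leg 2 → 5:05 PM UTC.
Add 5 hours and 3 minutes layover in Dallas → 10:08 PM UTC.
Add 3 hours leg 3 → 1:08 AM UTC (Apr 18).
Halborough is UTC+12:45, so local arrival = 1:08 AM + 12:45 = 1:53 PM on Apr 18.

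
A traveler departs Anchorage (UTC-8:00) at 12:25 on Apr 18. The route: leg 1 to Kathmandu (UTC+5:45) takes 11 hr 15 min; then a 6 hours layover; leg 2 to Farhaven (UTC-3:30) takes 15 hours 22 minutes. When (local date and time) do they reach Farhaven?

01:32 on Apr 20

Convert departure to UTC: 12:25 + 8:00 = 20:25 UTC on Apr 18.
Add 11 hours and 15 minutes leg 1 → 07:40 UTC (Apr 19).
Add 6 hours layover in Kathmandu → 13:40 UTC.
Add 15 hours and 22 minutes leg 2 → 05:02 UTC (Apr 20).
Farhaven is UTC−3:30, so local arrival = 05:02 − 3:30 = 01:32 on Apr 20.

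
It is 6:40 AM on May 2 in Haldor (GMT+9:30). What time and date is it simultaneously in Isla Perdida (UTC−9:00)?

12:10 PM on May 1

In UTC: 6:40 AM − 9:30 = 9:10 PM on May 1.
Isla Perdida is UTC−9:00: 9:10 PM − 9:00 = 12:10 PM on May 1.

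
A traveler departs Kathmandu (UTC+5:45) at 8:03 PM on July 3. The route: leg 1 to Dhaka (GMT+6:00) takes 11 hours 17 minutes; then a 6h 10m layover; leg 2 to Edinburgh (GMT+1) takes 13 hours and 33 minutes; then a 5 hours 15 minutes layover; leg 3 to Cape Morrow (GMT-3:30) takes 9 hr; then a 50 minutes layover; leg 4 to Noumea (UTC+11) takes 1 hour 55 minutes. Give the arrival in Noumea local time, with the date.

Convert departure to UTC: 8:03 PM − 5:45 = 2:18 PM UTC on Jul 3.
Add 11 hours and 17 minutes leg 1 → 1:35 AM UTC (Jul 4).
Add 6 hours and 10 minutes layover in Dhaka → 7:45 AM UTC.
Add 13 hours and 33 minutes leg 2 → 9:18 PM UTC.
Add 5 hours and 15 minutes layover in Edinburgh → 2:33 AM UTC (Jul 5).
Add 9 hours leg 3 → 11:33 AM UTC.
Add 50 minutes layover in Cape Morrow → 12:23 PM UTC.
Add 1 hour and 55 minutes leg 4 → 2:18 PM UTC.
Noumea is UTC+11:00, so local arrival = 2:18 PM + 11:00 = 1:18 AM on Jul 6.

1:18 AM on July 6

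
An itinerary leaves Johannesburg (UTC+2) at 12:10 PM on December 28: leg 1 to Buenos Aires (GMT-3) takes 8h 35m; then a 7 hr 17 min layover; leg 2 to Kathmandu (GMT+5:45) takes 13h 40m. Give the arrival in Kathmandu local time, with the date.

9:27 PM on December 29

Convert departure to UTC: 12:10 PM − 2:00 = 10:10 AM UTC on Dec 28.
Add 8 hours and 35 minutes leg 1 → 6:45 PM UTC.
Add 7 hours 17 minutes layover in Buenos Aires → 2:02 AM UTC (Dec 29).
Add 13 hours and 40 minutes leg 2 → 3:42 PM UTC.
Kathmandu is UTC+5:45, so local arrival = 3:42 PM + 5:45 = 9:27 PM on Dec 29.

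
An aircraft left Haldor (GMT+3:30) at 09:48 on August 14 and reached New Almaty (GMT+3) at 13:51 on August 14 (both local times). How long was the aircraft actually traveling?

4 hours 33 minutes

Departure in UTC: 09:48 − 3:30 = 06:18 on Aug 14.
Arrival in UTC: 13:51 − 3:00 = 10:51 on Aug 14.
Elapsed = 10:51 − 06:18 = 4 hours 33 minutes.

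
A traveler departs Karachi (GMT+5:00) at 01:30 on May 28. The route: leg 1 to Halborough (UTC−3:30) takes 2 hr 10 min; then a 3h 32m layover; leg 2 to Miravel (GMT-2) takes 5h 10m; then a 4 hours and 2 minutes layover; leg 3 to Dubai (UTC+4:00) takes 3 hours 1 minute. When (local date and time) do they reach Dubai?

18:25 on May 28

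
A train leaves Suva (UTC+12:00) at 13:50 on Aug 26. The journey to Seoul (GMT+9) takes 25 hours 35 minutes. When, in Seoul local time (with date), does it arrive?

12:25 on August 27

Seoul is 3:00 behind Suva.
After 25 hours 35 minutes it is 15:25 (Aug 27) in Suva.
Shift by the zone difference: 15:25 − 3:00 = 12:25 on Aug 27 in Seoul.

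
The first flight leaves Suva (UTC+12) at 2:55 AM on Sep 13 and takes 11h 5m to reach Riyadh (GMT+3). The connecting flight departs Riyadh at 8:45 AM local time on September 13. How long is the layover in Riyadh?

3 hours 45 minutes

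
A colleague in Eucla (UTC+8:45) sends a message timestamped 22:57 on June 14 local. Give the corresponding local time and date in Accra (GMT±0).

14:12 on June 14

In UTC: 22:57 − 8:45 = 14:12 on Jun 14.
Accra is UTC+0, so it is 14:12 on Jun 14.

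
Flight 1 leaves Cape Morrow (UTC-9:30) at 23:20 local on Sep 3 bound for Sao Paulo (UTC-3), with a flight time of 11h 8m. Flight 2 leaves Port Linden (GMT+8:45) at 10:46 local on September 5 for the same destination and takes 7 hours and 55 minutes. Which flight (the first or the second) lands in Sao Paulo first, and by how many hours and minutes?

Flight 1 in UTC: 23:20 + 9:30 = 08:50 on Sep 4.
+11 hours 8 minutes → arrive 19:58 UTC on Sep 4.
Flight 2 in UTC: 10:46 − 8:45 = 02:01 on Sep 5.
+7 hours and 55 minutes → arrive 09:56 UTC on Sep 5.
Flight 1 lands earlier by 13 hours 58 minutes.

the first, by 13 hours 58 minutes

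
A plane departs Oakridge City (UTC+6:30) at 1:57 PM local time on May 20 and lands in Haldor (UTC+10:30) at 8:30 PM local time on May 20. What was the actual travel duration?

2 hours 33 minutes

Haldor is 4:00 ahead of Oakridge City.
Clock-face elapsed time (ignoring zones) is 6 hours 33 minutes.
Actual elapsed = 6 hours 33 minutes − 4:00 = 2 hours 33 minutes.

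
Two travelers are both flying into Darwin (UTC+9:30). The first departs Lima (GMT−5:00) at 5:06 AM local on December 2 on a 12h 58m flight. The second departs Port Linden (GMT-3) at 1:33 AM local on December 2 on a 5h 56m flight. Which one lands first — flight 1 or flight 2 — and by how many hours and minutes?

the second, by 12 hours 35 minutes

Flight 1 in UTC: 5:06 AM + 5:00 = 10:06 AM on Dec 2.
+12 hours 58 minutes → arrive 11:04 PM UTC on Dec 2.
Flight 2 in UTC: 1:33 AM + 3:00 = 4:33 AM on Dec 2.
+5 hours and 56 minutes → arrive 10:29 AM UTC on Dec 2.
Flight 2 lands earlier by 12 hours 35 minutes.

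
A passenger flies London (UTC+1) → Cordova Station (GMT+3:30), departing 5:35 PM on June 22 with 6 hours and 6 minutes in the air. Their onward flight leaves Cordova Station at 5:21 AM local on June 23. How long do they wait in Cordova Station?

3 hours 10 minutes

Convert departure to UTC: 5:35 PM − 1:00 = 4:35 PM UTC on Jun 22.
Add 6 hours 6 minutes flight time → 10:41 PM UTC.
Cordova Station is UTC+3:30, so local arrival = 10:41 PM + 3:30 = 2:11 AM on Jun 23.
Layover = 5:21 AM − 2:11 AM = 3 hours 10 minutes.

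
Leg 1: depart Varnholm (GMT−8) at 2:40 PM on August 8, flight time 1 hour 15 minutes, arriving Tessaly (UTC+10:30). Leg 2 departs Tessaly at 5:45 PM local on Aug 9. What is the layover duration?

Convert departure to UTC: 2:40 PM + 8:00 = 10:40 PM UTC on Aug 8.
Add 1 hour 15 minutes flight time → 11:55 PM UTC.
Tessaly is UTC+10:30, so local arrival = 11:55 PM + 10:30 = 10:25 AM on Aug 9.
Layover = 5:45 PM − 10:25 AM = 7 hours 20 minutes.

7 hours 20 minutes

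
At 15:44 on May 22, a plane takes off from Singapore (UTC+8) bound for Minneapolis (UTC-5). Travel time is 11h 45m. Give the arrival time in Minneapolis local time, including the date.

Convert departure to UTC: 15:44 − 8:00 = 07:44 UTC on May 22.
Add 11 hours 45 minutes travel time → 19:29 UTC.
Minneapolis is UTC−5:00, so local arrival = 19:29 − 5:00 = 14:29 on May 22.

14:29 on May 22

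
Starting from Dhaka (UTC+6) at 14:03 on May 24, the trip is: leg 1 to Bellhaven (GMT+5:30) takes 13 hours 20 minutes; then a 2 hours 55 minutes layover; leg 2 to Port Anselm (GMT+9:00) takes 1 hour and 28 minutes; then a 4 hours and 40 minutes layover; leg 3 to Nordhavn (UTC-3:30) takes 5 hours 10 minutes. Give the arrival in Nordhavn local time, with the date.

Convert departure to UTC: 14:03 − 6:00 = 08:03 UTC on May 24.
Add 13 hours 20 minutes leg 1 → 21:23 UTC.
Add 2 hours 55 minutes layover in Bellhaven → 00:18 UTC (May 25).
Add 1 hour 28 minutes leg 2 → 01:46 UTC.
Add 4 hours and 40 minutes layover in Port Anselm → 06:26 UTC.
Add 5 hours and 10 minutes leg 3 → 11:36 UTC.
Nordhavn is UTC−3:30, so local arrival = 11:36 − 3:30 = 08:06 on May 25.

08:06 on May 25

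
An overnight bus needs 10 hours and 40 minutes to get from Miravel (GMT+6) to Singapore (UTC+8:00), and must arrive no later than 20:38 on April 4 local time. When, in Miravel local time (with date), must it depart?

Target arrival in UTC: 20:38 − 8:00 = 12:38 on Apr 4.
Subtract 10 hours 40 minutes → departure 01:58 UTC on Apr 4.
Miravel is UTC+6:00: 01:58 + 6:00 = 07:58 on Apr 4.

07:58 on April 4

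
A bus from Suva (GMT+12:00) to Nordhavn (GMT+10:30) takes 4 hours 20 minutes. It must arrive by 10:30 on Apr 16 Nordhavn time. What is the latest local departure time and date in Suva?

Target arrival in UTC: 10:30 − 10:30 = 00:00 on Apr 16.
Subtract 4 hours and 20 minutes → departure 19:40 UTC on Apr 15.
Suva is UTC+12:00: 19:40 + 12:00 = 07:40 on Apr 16.

07:40 on Apr 16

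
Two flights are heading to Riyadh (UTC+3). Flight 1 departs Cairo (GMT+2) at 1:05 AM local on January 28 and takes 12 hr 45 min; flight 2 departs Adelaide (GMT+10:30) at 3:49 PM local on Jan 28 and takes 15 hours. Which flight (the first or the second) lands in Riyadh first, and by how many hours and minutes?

Flight 1 in UTC: 1:05 AM − 2:00 = 11:05 PM on Jan 27.
+12 hours and 45 minutes → arrive 11:50 AM UTC on Jan 28.
Flight 2 in UTC: 3:49 PM − 10:30 = 5:19 AM on Jan 28.
+15 hours → arrive 8:19 PM UTC on Jan 28.
Flight 1 lands earlier by 8 hours 29 minutes.

the first, by 8 hours 29 minutes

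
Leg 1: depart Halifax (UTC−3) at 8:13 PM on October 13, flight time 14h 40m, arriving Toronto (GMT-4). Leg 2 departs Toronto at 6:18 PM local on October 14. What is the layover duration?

8 hours 25 minutes

Convert departure to UTC: 8:13 PM + 3:00 = 11:13 PM UTC on Oct 13.
Add 14 hours and 40 minutes flight time → 1:53 PM UTC (Oct 14).
Toronto is UTC−4:00, so local arrival = 1:53 PM − 4:00 = 9:53 AM on Oct 14.
Layover = 6:18 PM − 9:53 AM = 8 hours 25 minutes.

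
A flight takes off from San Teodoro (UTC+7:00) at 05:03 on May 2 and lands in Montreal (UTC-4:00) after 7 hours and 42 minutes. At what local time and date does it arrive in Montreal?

Montreal is 11:00 behind San Teodoro.
After 7 hours and 42 minutes it is 12:45 in San Teodoro.
Shift by the zone difference: 12:45 − 11:00 = 01:45 on May 2 in Montreal.

01:45 on May 2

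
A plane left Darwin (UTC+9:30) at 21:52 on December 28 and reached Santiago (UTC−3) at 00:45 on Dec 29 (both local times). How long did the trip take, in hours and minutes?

Departure in UTC: 21:52 − 9:30 = 12:22 on Dec 28.
Arrival in UTC: 00:45 + 3:00 = 03:45 on Dec 29.
Elapsed = 03:45 − 12:22 (+1 day) = 15 hours 23 minutes.

15 hours 23 minutes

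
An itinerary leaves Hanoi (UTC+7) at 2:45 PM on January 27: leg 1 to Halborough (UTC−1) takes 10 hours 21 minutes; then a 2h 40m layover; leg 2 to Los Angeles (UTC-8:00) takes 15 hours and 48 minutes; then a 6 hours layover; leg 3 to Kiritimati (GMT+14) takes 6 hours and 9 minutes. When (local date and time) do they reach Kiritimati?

2:43 PM on January 29

Convert departure to UTC: 2:45 PM − 7:00 = 7:45 AM UTC on Jan 27.
Add 10 hours and 21 minutes leg 1 → 6:06 PM UTC.
Add 2 hours and 40 minutes layover in Halborough → 8:46 PM UTC.
Add 15 hours 48 minutes leg 2 → 12:34 PM UTC (Jan 28).
Add 6 hours layover in Los Angeles → 6:34 PM UTC.
Add 6 hours and 9 minutes leg 3 → 12:43 AM UTC (Jan 29).
Kiritimati is UTC+14:00, so local arrival = 12:43 AM + 14:00 = 2:43 PM on Jan 29.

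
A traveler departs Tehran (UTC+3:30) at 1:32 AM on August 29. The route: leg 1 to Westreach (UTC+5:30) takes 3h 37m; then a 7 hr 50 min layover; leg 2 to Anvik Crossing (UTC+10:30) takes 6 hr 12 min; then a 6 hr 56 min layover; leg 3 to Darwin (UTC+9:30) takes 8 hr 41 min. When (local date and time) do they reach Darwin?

Convert departure to UTC: 1:32 AM − 3:30 = 10:02 PM UTC on Aug 28.
Add 3 hours and 37 minutes leg 1 → 1:39 AM UTC (Aug 29).
Add 7 hours and 50 minutes layover in Westreach → 9:29 AM UTC.
Add 6 hours 12 minutes leg 2 → 3:41 PM UTC.
Add 6 hours and 56 minutes layover in Anvik Crossing → 10:37 PM UTC.
Add 8 hours and 41 minutes leg 3 → 7:18 AM UTC (Aug 30).
Darwin is UTC+9:30, so local arrival = 7:18 AM + 9:30 = 4:48 PM on Aug 30.

4:48 PM on Aug 30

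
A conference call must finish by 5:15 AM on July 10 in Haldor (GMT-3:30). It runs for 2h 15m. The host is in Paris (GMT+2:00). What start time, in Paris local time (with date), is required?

8:30 AM on July 10

Target end time in UTC: 5:15 AM + 3:30 = 8:45 AM on Jul 10.
Subtract 2 hours 15 minutes → start 6:30 AM UTC on Jul 10.
Paris is UTC+2:00: 6:30 AM + 2:00 = 8:30 AM on Jul 10.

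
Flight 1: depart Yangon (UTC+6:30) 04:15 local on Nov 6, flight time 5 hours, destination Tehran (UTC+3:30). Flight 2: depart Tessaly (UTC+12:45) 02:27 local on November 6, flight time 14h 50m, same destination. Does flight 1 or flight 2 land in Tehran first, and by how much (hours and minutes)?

the first, by 1 hour 47 minutes

Flight 1 in UTC: 04:15 − 6:30 = 21:45 on Nov 5.
+5 hours → arrive 02:45 UTC on Nov 6.
Flight 2 in UTC: 02:27 − 12:45 = 13:42 on Nov 5.
+14 hours and 50 minutes → arrive 04:32 UTC on Nov 6.
Flight 1 lands earlier by 1 hour 47 minutes.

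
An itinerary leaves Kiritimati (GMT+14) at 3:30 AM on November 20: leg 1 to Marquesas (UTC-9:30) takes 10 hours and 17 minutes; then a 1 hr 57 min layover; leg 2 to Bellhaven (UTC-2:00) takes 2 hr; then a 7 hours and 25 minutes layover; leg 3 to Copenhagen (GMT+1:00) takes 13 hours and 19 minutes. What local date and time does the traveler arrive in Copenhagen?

Convert departure to UTC: 3:30 AM − 14:00 = 1:30 PM UTC on Nov 19.
Add 10 hours 17 minutes leg 1 → 11:47 PM UTC.
Add 1 hour 57 minutes layover in Marquesas → 1:44 AM UTC (Nov 20).
Add 2 hours leg 2 → 3:44 AM UTC.
Add 7 hours 25 minutes layover in Bellhaven → 11:09 AM UTC.
Add 13 hours 19 minutes leg 3 → 12:28 AM UTC (Nov 21).
Copenhagen is UTC+1:00, so local arrival = 12:28 AM + 1:00 = 1:28 AM on Nov 21.

1:28 AM on November 21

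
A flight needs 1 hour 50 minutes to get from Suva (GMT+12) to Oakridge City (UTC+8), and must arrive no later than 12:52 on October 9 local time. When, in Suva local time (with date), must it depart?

15:02 on October 9

Target arrival in UTC: 12:52 − 8:00 = 04:52 on Oct 9.
Subtract 1 hour and 50 minutes → departure 03:02 UTC on Oct 9.
Suva is UTC+12:00: 03:02 + 12:00 = 15:02 on Oct 9.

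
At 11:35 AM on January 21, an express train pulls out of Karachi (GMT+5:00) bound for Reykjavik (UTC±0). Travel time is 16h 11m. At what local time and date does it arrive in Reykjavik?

10:46 PM on January 21

Convert departure to UTC: 11:35 AM − 5:00 = 6:35 AM UTC on Jan 21.
Add 16 hours and 11 minutes travel time → 10:46 PM UTC.
Reykjavik is UTC+0, so local arrival is the same: 10:46 PM on Jan 21.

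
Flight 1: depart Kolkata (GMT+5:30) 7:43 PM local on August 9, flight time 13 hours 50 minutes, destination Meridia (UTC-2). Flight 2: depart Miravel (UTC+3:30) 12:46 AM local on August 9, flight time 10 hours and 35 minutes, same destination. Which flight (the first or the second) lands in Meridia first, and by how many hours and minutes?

Flight 1 in UTC: 7:43 PM − 5:30 = 2:13 PM on Aug 9.
+13 hours and 50 minutes → arrive 4:03 AM UTC on Aug 10.
Flight 2 in UTC: 12:46 AM − 3:30 = 9:16 PM on Aug 8.
+10 hours 35 minutes → arrive 7:51 AM UTC on Aug 9.
Flight 2 lands earlier by 20 hours 12 minutes.

the second, by 20 hours 12 minutes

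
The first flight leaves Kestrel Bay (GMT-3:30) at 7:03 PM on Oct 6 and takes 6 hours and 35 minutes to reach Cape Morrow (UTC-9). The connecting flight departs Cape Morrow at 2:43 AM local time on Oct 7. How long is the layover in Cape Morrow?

6 hours 35 minutes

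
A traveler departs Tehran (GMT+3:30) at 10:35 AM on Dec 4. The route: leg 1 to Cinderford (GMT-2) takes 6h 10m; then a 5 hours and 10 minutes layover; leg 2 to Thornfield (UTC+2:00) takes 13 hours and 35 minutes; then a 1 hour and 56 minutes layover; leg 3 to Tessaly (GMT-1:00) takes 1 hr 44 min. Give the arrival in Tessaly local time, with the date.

10:40 AM on December 5

Convert departure to UTC: 10:35 AM − 3:30 = 7:05 AM UTC on Dec 4.
Add 6 hours 10 minutes leg 1 → 1:15 PM UTC.
Add 5 hours 10 minutes layover in Cinderford → 6:25 PM UTC.
Add 13 hours 35 minutes leg 2 → 8:00 AM UTC (Dec 5).
Add 1 hour and 56 minutes layover in Thornfield → 9:56 AM UTC.
Add 1 hour and 44 minutes leg 3 → 11:40 AM UTC.
Tessaly is UTC−1:00, so local arrival = 11:40 AM − 1:00 = 10:40 AM on Dec 5.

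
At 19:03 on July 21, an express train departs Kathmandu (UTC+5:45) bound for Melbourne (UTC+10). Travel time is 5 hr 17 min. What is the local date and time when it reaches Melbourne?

Convert departure to UTC: 19:03 − 5:45 = 13:18 UTC on Jul 21.
Add 5 hours and 17 minutes travel time → 18:35 UTC.
Melbourne is UTC+10:00, so local arrival = 18:35 + 10:00 = 04:35 on Jul 22.

04:35 on July 22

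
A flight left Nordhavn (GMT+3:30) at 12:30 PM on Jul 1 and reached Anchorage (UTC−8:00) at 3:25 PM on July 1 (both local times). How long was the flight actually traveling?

Departure in UTC: 12:30 PM − 3:30 = 9:00 AM on Jul 1.
Arrival in UTC: 3:25 PM + 8:00 = 11:25 PM on Jul 1.
Elapsed = 11:25 PM − 9:00 AM = 14 hours 25 minutes.

14 hours 25 minutes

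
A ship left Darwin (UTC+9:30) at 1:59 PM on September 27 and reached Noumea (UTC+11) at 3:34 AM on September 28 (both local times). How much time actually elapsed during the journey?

Noumea is 1:30 ahead of Darwin.
Clock-face elapsed time (ignoring zones) is 13 hours 35 minutes.
Actual elapsed = 13 hours 35 minutes − 1:30 = 12 hours 5 minutes.

12 hours 5 minutes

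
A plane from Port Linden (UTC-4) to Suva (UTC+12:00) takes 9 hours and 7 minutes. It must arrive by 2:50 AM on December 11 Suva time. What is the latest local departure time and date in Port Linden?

Target arrival in UTC: 2:50 AM − 12:00 = 2:50 PM on Dec 10.
Subtract 9 hours and 7 minutes → departure 5:43 AM UTC on Dec 10.
Port Linden is UTC−4:00: 5:43 AM − 4:00 = 1:43 AM on Dec 10.

1:43 AM on December 10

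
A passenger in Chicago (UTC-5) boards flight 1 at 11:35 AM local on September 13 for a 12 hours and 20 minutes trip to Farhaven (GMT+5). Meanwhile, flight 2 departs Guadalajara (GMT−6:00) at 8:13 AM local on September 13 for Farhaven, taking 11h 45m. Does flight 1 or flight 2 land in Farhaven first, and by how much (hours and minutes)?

the second, by 2 hours 57 minutes

Flight 1 in UTC: 11:35 AM + 5:00 = 4:35 PM on Sep 13.
+12 hours and 20 minutes → arrive 4:55 AM UTC on Sep 14.
Flight 2 in UTC: 8:13 AM + 6:00 = 2:13 PM on Sep 13.
+11 hours 45 minutes → arrive 1:58 AM UTC on Sep 14.
Flight 2 lands earlier by 2 hours 57 minutes.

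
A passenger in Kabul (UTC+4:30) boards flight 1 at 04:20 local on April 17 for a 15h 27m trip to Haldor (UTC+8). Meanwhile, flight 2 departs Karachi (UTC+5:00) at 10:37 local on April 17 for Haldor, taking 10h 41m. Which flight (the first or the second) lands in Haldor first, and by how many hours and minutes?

Flight 1 in UTC: 04:20 − 4:30 = 23:50 on Apr 16.
+15 hours and 27 minutes → arrive 15:17 UTC on Apr 17.
Flight 2 in UTC: 10:37 − 5:00 = 05:37 on Apr 17.
+10 hours 41 minutes → arrive 16:18 UTC on Apr 17.
Flight 1 lands earlier by 1 hour 1 minute.

the first, by 1 hour 1 minute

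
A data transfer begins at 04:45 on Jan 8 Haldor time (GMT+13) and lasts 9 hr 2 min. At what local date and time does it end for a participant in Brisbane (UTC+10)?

10:47 on January 8

Convert start to UTC: 04:45 − 13:00 = 15:45 UTC on Jan 7.
Add 9 hours and 2 minutes duration → 00:47 UTC (Jan 8).
Brisbane is UTC+10:00, so local end time = 00:47 + 10:00 = 10:47 on Jan 8.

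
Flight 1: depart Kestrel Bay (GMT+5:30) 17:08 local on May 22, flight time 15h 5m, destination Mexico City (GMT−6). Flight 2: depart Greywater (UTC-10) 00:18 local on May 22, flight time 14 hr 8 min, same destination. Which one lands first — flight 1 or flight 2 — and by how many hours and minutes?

Flight 1 in UTC: 17:08 − 5:30 = 11:38 on May 22.
+15 hours 5 minutes → arrive 02:43 UTC on May 23.
Flight 2 in UTC: 00:18 + 10:00 = 10:18 on May 22.
+14 hours and 8 minutes → arrive 00:26 UTC on May 23.
Flight 2 lands earlier by 2 hours 17 minutes.

the second, by 2 hours 17 minutes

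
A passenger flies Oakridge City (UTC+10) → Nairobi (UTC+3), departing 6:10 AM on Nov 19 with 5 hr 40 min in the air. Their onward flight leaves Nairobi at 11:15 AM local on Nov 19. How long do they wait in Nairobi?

Convert departure to UTC: 6:10 AM − 10:00 = 8:10 PM UTC on Nov 18.
Add 5 hours and 40 minutes flight time → 1:50 AM UTC (Nov 19).
Nairobi is UTC+3:00, so local arrival = 1:50 AM + 3:00 = 4:50 AM on Nov 19.
Layover = 11:15 AM − 4:50 AM = 6 hours 25 minutes.

6 hours 25 minutes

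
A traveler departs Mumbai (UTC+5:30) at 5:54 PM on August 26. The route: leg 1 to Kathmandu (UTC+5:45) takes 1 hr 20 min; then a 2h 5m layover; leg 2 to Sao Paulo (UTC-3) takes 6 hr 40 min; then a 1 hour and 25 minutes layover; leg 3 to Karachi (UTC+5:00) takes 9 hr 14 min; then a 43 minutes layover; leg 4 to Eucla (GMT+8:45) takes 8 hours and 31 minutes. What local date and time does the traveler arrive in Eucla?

3:07 AM on August 28

Convert departure to UTC: 5:54 PM − 5:30 = 12:24 PM UTC on Aug 26.
Add 1 hour and 20 minutes leg 1 → 1:44 PM UTC.
Add 2 hours 5 minutes layover in Kathmandu → 3:49 PM UTC.
Add 6 hours and 40 minutes leg 2 → 10:29 PM UTC.
Add 1 hour and 25 minutes layover in Sao Paulo → 11:54 PM UTC.
Add 9 hours and 14 minutes leg 3 → 9:08 AM UTC (Aug 27).
Add 43 minutes layover in Karachi → 9:51 AM UTC.
Add 8 hours 31 minutes leg 4 → 6:22 PM UTC.
Eucla is UTC+8:45, so local arrival = 6:22 PM + 8:45 = 3:07 AM on Aug 28.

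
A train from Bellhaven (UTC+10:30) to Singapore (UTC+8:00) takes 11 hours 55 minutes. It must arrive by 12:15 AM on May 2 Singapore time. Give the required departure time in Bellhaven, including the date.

Target arrival in UTC: 12:15 AM − 8:00 = 4:15 PM on May 1.
Subtract 11 hours 55 minutes → departure 4:20 AM UTC on May 1.
Bellhaven is UTC+10:30: 4:20 AM + 10:30 = 2:50 PM on May 1.

2:50 PM on May 1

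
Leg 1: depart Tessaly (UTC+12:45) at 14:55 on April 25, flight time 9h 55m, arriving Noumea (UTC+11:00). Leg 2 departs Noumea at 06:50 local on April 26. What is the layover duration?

7 hours 45 minutes

Convert departure to UTC: 14:55 − 12:45 = 02:10 UTC on Apr 25.
Add 9 hours and 55 minutes flight time → 12:05 UTC.
Noumea is UTC+11:00, so local arrival = 12:05 + 11:00 = 23:05 on Apr 25.
Layover = 06:50 − 23:05 (+1 day) = 7 hours 45 minutes.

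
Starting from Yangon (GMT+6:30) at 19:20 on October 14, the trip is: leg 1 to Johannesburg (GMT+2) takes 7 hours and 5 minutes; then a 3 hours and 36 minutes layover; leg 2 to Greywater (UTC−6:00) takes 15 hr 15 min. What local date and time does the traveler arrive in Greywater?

Convert departure to UTC: 19:20 − 6:30 = 12:50 UTC on Oct 14.
Add 7 hours 5 minutes leg 1 → 19:55 UTC.
Add 3 hours and 36 minutes layover in Johannesburg → 23:31 UTC.
Add 15 hours 15 minutes leg 2 → 14:46 UTC (Oct 15).
Greywater is UTC−6:00, so local arrival = 14:46 − 6:00 = 08:46 on Oct 15.

08:46 on Oct 15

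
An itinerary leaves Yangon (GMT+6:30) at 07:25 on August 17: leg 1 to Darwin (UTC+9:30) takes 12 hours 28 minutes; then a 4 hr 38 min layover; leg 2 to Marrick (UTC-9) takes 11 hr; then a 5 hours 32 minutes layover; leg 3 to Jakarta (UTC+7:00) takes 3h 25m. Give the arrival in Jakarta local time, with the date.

20:58 on August 18

Convert departure to UTC: 07:25 − 6:30 = 00:55 UTC on Aug 17.
Add 12 hours and 28 minutes leg 1 → 13:23 UTC.
Add 4 hours and 38 minutes layover in Darwin → 18:01 UTC.
Add 11 hours leg 2 → 05:01 UTC (Aug 18).
Add 5 hours 32 minutes layover in Marrick → 10:33 UTC.
Add 3 hours 25 minutes leg 3 → 13:58 UTC.
Jakarta is UTC+7:00, so local arrival = 13:58 + 7:00 = 20:58 on Aug 18.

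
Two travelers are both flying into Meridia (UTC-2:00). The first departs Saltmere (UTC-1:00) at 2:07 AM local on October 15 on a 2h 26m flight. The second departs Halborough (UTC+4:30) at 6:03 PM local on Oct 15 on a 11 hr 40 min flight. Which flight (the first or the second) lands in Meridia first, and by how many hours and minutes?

the first, by 19 hours 40 minutes

Flight 1 in UTC: 2:07 AM + 1:00 = 3:07 AM on Oct 15.
+2 hours and 26 minutes → arrive 5:33 AM UTC on Oct 15.
Flight 2 in UTC: 6:03 PM − 4:30 = 1:33 PM on Oct 15.
+11 hours and 40 minutes → arrive 1:13 AM UTC on Oct 16.
Flight 1 lands earlier by 19 hours 40 minutes.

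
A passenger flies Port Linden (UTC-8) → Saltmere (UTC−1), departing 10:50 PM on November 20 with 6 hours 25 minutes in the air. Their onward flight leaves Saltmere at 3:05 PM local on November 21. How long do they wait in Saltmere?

Convert departure to UTC: 10:50 PM + 8:00 = 6:50 AM UTC on Nov 21.
Add 6 hours 25 minutes flight time → 1:15 PM UTC.
Saltmere is UTC−1:00, so local arrival = 1:15 PM − 1:00 = 12:15 PM on Nov 21.
Layover = 3:05 PM − 12:15 PM = 2 hours 50 minutes.

2 hours 50 minutes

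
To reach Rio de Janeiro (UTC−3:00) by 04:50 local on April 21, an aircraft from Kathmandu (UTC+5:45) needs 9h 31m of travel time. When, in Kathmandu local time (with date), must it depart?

04:04 on April 21

Target arrival in UTC: 04:50 + 3:00 = 07:50 on Apr 21.
Subtract 9 hours 31 minutes → departure 22:19 UTC on Apr 20.
Kathmandu is UTC+5:45: 22:19 + 5:45 = 04:04 on Apr 21.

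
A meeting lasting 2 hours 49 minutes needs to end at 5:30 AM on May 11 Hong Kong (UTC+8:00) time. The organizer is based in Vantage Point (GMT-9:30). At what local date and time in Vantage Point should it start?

9:11 AM on May 10

Target end time in UTC: 5:30 AM − 8:00 = 9:30 PM on May 10.
Subtract 2 hours 49 minutes → start 6:41 PM UTC on May 10.
Vantage Point is UTC−9:30: 6:41 PM − 9:30 = 9:11 AM on May 10.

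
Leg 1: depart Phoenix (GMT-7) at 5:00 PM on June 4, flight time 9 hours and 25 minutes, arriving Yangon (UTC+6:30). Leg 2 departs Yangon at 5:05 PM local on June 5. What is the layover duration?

Convert departure to UTC: 5:00 PM + 7:00 = 12:00 AM UTC on Jun 5.
Add 9 hours and 25 minutes flight time → 9:25 AM UTC.
Yangon is UTC+6:30, so local arrival = 9:25 AM + 6:30 = 3:55 PM on Jun 5.
Layover = 5:05 PM − 3:55 PM = 1 hour 10 minutes.

1 hour 10 minutes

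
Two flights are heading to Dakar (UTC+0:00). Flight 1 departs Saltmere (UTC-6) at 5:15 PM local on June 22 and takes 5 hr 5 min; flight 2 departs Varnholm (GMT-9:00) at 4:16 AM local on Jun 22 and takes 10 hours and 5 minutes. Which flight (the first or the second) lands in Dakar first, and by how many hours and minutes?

the second, by 4 hours 59 minutes

Flight 1 in UTC: 5:15 PM + 6:00 = 11:15 PM on Jun 22.
+5 hours and 5 minutes → arrive 4:20 AM UTC on Jun 23.
Flight 2 in UTC: 4:16 AM + 9:00 = 1:16 PM on Jun 22.
+10 hours 5 minutes → arrive 11:21 PM UTC on Jun 22.
Flight 2 lands earlier by 4 hours 59 minutes.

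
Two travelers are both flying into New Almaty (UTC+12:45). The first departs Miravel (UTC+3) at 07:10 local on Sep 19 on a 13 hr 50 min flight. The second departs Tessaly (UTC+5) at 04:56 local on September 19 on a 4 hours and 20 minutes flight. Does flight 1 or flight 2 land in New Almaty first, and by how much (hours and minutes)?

the second, by 13 hours 44 minutes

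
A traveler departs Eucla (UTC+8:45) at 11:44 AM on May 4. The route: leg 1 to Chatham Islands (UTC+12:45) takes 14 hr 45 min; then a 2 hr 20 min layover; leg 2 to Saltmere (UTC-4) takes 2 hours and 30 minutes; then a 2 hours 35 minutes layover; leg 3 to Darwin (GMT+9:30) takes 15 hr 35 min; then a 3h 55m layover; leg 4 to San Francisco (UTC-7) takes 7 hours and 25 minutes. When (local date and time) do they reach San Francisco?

9:04 PM on May 5

Convert departure to UTC: 11:44 AM − 8:45 = 2:59 AM UTC on May 4.
Add 14 hours 45 minutes leg 1 → 5:44 PM UTC.
Add 2 hours and 20 minutes layover in Chatham Islands → 8:04 PM UTC.
Add 2 hours 30 minutes leg 2 → 10:34 PM UTC.
Add 2 hours 35 minutes layover in Saltmere → 1:09 AM UTC (May 5).
Add 15 hours and 35 minutes leg 3 → 4:44 PM UTC.
Add 3 hours and 55 minutes layover in Darwin → 8:39 PM UTC.
Add 7 hours and 25 minutes leg 4 → 4:04 AM UTC (May 6).
San Francisco is UTC−7:00, so local arrival = 4:04 AM − 7:00 = 9:04 PM on May 5.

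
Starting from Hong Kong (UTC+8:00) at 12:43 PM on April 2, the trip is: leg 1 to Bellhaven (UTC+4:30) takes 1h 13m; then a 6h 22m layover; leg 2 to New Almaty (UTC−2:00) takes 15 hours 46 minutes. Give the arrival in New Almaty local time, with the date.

Convert departure to UTC: 12:43 PM − 8:00 = 4:43 AM UTC on Apr 2.
Add 1 hour 13 minutes leg 1 → 5:56 AM UTC.
Add 6 hours 22 minutes layover in Bellhaven → 12:18 PM UTC.
Add 15 hours 46 minutes leg 2 → 4:04 AM UTC (Apr 3).
New Almaty is UTC−2:00, so local arrival = 4:04 AM − 2:00 = 2:04 AM on Apr 3.

2:04 AM on April 3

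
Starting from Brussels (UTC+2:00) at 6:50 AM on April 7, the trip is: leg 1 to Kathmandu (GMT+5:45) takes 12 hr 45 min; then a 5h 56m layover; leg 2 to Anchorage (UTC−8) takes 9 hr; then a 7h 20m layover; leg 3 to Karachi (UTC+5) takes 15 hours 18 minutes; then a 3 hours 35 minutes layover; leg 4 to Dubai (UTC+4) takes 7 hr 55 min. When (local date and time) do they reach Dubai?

Convert departure to UTC: 6:50 AM − 2:00 = 4:50 AM UTC on Apr 7.
Add 12 hours and 45 minutes leg 1 → 5:35 PM UTC.
Add 5 hours and 56 minutes layover in Kathmandu → 11:31 PM UTC.
Add 9 hours leg 2 → 8:31 AM UTC (Apr 8).
Add 7 hours 20 minutes layover in Anchorage → 3:51 PM UTC.
Add 15 hours 18 minutes leg 3 → 7:09 AM UTC (Apr 9).
Add 3 hours 35 minutes layover in Karachi → 10:44 AM UTC.
Add 7 hours 55 minutes leg 4 → 6:39 PM UTC.
Dubai is UTC+4:00, so local arrival = 6:39 PM + 4:00 = 10:39 PM on Apr 9.

10:39 PM on April 9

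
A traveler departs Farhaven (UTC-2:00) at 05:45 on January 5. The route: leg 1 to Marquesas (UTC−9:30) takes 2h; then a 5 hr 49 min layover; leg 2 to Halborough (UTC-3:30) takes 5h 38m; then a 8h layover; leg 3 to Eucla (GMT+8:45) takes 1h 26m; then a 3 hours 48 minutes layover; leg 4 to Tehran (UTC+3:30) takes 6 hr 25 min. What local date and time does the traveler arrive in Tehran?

20:21 on January 6

Convert departure to UTC: 05:45 + 2:00 = 07:45 UTC on Jan 5.
Add 2 hours leg 1 → 09:45 UTC.
Add 5 hours and 49 minutes layover in Marquesas → 15:34 UTC.
Add 5 hours 38 minutes leg 2 → 21:12 UTC.
Add 8 hours layover in Halborough → 05:12 UTC (Jan 6).
Add 1 hour and 26 minutes leg 3 → 06:38 UTC.
Add 3 hours 48 minutes layover in Eucla → 10:26 UTC.
Add 6 hours and 25 minutes leg 4 → 16:51 UTC.
Tehran is UTC+3:30, so local arrival = 16:51 + 3:30 = 20:21 on Jan 6.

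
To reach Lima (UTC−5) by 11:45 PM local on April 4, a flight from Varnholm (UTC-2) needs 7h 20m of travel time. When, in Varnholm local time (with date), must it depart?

Target arrival in UTC: 11:45 PM + 5:00 = 4:45 AM on Apr 5.
Subtract 7 hours 20 minutes → departure 9:25 PM UTC on Apr 4.
Varnholm is UTC−2:00: 9:25 PM − 2:00 = 7:25 PM on Apr 4.

7:25 PM on April 4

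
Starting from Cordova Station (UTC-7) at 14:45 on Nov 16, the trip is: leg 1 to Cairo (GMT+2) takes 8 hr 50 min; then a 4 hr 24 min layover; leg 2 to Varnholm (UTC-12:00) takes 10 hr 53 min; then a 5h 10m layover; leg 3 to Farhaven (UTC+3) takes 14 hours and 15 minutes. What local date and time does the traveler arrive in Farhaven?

20:17 on November 18

Convert departure to UTC: 14:45 + 7:00 = 21:45 UTC on Nov 16.
Add 8 hours 50 minutes leg 1 → 06:35 UTC (Nov 17).
Add 4 hours 24 minutes layover in Cairo → 10:59 UTC.
Add 10 hours 53 minutes leg 2 → 21:52 UTC.
Add 5 hours 10 minutes layover in Varnholm → 03:02 UTC (Nov 18).
Add 14 hours and 15 minutes leg 3 → 17:17 UTC.
Farhaven is UTC+3:00, so local arrival = 17:17 + 3:00 = 20:17 on Nov 18.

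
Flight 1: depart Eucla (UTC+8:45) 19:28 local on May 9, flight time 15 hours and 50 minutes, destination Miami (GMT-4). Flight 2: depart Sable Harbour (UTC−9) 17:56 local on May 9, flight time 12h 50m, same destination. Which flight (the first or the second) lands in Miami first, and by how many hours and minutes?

Flight 1 in UTC: 19:28 − 8:45 = 10:43 on May 9.
+15 hours and 50 minutes → arrive 02:33 UTC on May 10.
Flight 2 in UTC: 17:56 + 9:00 = 02:56 on May 10.
+12 hours 50 minutes → arrive 15:46 UTC on May 10.
Flight 1 lands earlier by 13 hours 13 minutes.

the first, by 13 hours 13 minutes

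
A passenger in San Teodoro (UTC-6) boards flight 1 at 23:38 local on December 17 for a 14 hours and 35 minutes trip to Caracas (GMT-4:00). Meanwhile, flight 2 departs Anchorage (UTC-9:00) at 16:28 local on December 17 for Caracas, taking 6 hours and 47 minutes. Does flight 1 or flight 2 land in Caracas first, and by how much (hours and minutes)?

the second, by 11 hours 58 minutes

Flight 1 in UTC: 23:38 + 6:00 = 05:38 on Dec 18.
+14 hours and 35 minutes → arrive 20:13 UTC on Dec 18.
Flight 2 in UTC: 16:28 + 9:00 = 01:28 on Dec 18.
+6 hours 47 minutes → arrive 08:15 UTC on Dec 18.
Flight 2 lands earlier by 11 hours 58 minutes.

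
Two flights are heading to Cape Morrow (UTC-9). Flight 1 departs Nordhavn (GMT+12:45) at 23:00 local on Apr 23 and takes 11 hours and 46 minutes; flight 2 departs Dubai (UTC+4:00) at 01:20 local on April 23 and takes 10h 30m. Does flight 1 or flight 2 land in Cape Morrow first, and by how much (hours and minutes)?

Flight 1 in UTC: 23:00 − 12:45 = 10:15 on Apr 23.
+11 hours 46 minutes → arrive 22:01 UTC on Apr 23.
Flight 2 in UTC: 01:20 − 4:00 = 21:20 on Apr 22.
+10 hours and 30 minutes → arrive 07:50 UTC on Apr 23.
Flight 2 lands earlier by 14 hours 11 minutes.

the second, by 14 hours 11 minutes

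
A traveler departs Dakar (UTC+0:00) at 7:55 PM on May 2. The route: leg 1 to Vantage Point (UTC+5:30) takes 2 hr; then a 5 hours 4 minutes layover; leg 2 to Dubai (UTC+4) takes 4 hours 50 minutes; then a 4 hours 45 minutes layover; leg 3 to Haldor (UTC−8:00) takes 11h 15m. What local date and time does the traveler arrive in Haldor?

Dakar is at UTC+0, so departure is already 7:55 PM UTC on May 2.
Add 2 hours leg 1 → 9:55 PM UTC.
Add 5 hours 4 minutes layover in Vantage Point → 2:59 AM UTC (May 3).
Add 4 hours 50 minutes leg 2 → 7:49 AM UTC.
Add 4 hours and 45 minutes layover in Dubai → 12:34 PM UTC.
Add 11 hours and 15 minutes leg 3 → 11:49 PM UTC.
Haldor is UTC−8:00, so local arrival = 11:49 PM − 8:00 = 3:49 PM on May 3.

3:49 PM on May 3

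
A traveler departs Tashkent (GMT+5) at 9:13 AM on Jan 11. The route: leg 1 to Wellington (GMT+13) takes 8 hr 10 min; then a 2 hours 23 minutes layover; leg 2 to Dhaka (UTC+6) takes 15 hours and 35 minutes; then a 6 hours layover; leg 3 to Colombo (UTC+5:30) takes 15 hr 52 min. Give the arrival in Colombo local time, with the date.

Convert departure to UTC: 9:13 AM − 5:00 = 4:13 AM UTC on Jan 11.
Add 8 hours and 10 minutes leg 1 → 12:23 PM UTC.
Add 2 hours and 23 minutes layover in Wellington → 2:46 PM UTC.
Add 15 hours and 35 minutes leg 2 → 6:21 AM UTC (Jan 12).
Add 6 hours layover in Dhaka → 12:21 PM UTC.
Add 15 hours and 52 minutes leg 3 → 4:13 AM UTC (Jan 13).
Colombo is UTC+5:30, so local arrival = 4:13 AM + 5:30 = 9:43 AM on Jan 13.

9:43 AM on January 13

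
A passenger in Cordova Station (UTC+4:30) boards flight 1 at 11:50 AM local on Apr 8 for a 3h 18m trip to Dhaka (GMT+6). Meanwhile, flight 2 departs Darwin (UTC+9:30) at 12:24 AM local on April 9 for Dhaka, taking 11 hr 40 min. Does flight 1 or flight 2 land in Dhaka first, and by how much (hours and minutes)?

the first, by 15 hours 56 minutes

Flight 1 in UTC: 11:50 AM − 4:30 = 7:20 AM on Apr 8.
+3 hours 18 minutes → arrive 10:38 AM UTC on Apr 8.
Flight 2 in UTC: 12:24 AM − 9:30 = 2:54 PM on Apr 8.
+11 hours 40 minutes → arrive 2:34 AM UTC on Apr 9.
Flight 1 lands earlier by 15 hours 56 minutes.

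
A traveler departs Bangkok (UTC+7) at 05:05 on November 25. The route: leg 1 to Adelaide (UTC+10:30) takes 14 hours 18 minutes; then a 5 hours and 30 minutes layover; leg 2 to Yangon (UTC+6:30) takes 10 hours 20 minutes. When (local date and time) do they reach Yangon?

Convert departure to UTC: 05:05 − 7:00 = 22:05 UTC on Nov 24.
Add 14 hours 18 minutes leg 1 → 12:23 UTC (Nov 25).
Add 5 hours and 30 minutes layover in Adelaide → 17:53 UTC.
Add 10 hours and 20 minutes leg 2 → 04:13 UTC (Nov 26).
Yangon is UTC+6:30, so local arrival = 04:13 + 6:30 = 10:43 on Nov 26.

10:43 on Nov 26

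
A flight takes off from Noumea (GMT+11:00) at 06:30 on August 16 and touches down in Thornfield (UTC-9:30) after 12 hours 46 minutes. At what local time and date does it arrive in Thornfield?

Convert departure to UTC: 06:30 − 11:00 = 19:30 UTC on Aug 15.
Add 12 hours 46 minutes travel time → 08:16 UTC (Aug 16).
Thornfield is UTC−9:30, so local arrival = 08:16 − 9:30 = 22:46 on Aug 15.

22:46 on August 15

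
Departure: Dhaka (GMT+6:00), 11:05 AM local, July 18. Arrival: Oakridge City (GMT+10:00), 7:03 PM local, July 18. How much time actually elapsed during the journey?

Departure in UTC: 11:05 AM − 6:00 = 5:05 AM on Jul 18.
Arrival in UTC: 7:03 PM − 10:00 = 9:03 AM on Jul 18.
Elapsed = 9:03 AM − 5:05 AM = 3 hours 58 minutes.

3 hours 58 minutes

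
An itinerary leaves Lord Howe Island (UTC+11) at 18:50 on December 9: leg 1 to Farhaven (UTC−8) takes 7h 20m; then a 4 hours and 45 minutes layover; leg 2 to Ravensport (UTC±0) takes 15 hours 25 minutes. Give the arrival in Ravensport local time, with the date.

Convert departure to UTC: 18:50 − 11:00 = 07:50 UTC on Dec 9.
Add 7 hours and 20 minutes leg 1 → 15:10 UTC.
Add 4 hours and 45 minutes layover in Farhaven → 19:55 UTC.
Add 15 hours and 25 minutes leg 2 → 11:20 UTC (Dec 10).
Ravensport is UTC+0, so local arrival is the same: 11:20 on Dec 10.

11:20 on December 10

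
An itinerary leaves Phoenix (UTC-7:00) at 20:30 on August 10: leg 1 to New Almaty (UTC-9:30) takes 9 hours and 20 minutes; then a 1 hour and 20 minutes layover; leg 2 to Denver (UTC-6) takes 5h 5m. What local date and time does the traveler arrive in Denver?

13:15 on August 11

Convert departure to UTC: 20:30 + 7:00 = 03:30 UTC on Aug 11.
Add 9 hours and 20 minutes leg 1 → 12:50 UTC.
Add 1 hour 20 minutes layover in New Almaty → 14:10 UTC.
Add 5 hours and 5 minutes leg 2 → 19:15 UTC.
Denver is UTC−6:00, so local arrival = 19:15 − 6:00 = 13:15 on Aug 11.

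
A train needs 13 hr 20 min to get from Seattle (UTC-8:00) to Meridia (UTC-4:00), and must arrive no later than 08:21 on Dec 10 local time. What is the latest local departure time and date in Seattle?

15:01 on December 9

Target arrival in UTC: 08:21 + 4:00 = 12:21 on Dec 10.
Subtract 13 hours and 20 minutes → departure 23:01 UTC on Dec 9.
Seattle is UTC−8:00: 23:01 − 8:00 = 15:01 on Dec 9.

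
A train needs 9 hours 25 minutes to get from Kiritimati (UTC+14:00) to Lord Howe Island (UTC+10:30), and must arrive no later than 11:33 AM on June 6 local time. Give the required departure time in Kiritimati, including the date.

5:38 AM on Jun 6

Target arrival in UTC: 11:33 AM − 10:30 = 1:03 AM on Jun 6.
Subtract 9 hours and 25 minutes → departure 3:38 PM UTC on Jun 5.
Kiritimati is UTC+14:00: 3:38 PM + 14:00 = 5:38 AM on Jun 6.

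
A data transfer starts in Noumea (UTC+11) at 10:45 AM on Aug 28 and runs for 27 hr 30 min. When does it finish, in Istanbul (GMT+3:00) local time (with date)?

6:15 AM on Aug 29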